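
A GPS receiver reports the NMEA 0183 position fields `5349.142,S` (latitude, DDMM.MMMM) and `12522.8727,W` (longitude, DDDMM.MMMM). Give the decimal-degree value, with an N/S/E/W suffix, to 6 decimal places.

53.819033° S, 125.381212° W

Lat: split at 2 digits → 53° and 49.142′; 53 + 49.142/60 = 53.8190333
λ: split at 3 digits → 125° and 22.8727′; 125 + 22.8727/60 = 125.3812117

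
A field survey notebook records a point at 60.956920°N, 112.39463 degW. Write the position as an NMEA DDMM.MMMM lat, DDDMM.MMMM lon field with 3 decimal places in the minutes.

Latitude: 60° + 0.956920 × 60 = 60° 57.41520′
Lon: fractional part 0.394630 → 23.67780 minutes

6057.415,N / 11223.678,W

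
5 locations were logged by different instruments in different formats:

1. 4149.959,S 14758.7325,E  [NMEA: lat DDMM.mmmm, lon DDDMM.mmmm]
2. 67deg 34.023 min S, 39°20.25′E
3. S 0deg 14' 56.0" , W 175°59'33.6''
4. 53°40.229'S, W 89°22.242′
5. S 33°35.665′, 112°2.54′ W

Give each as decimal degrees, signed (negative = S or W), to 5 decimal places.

1. -41.83265, 147.97888
2. -67.56705, 39.33750
3. -0.24889, -175.99267
4. -53.67048, -89.37070
5. -33.59442, -112.04233

Point 1:
  Latitude: degrees = first 2 digits = 41, minutes = 49.959; 41 + 49.959/60 = 41.832650
  S → negative
  Lon: split at 3 digits → 147° and 58.7325′; 147 + 58.7325/60 = 147.978875
  E → positive
Point 2:
  Lat: 34.023′ = 0.567050°; total 67.567050
  hemisphere S, so the sign is −
  Longitude: 39 + 20.25/60 = 39.337500
  E ⇒ keep positive
Point 3:
  Latitude: 14′ + 56″ = 14.93333′; 0 + 14.93333/60 = 0.248889
  hemisphere S, so the sign is −
  Longitude: 175 + 59/60 + 33.6/3600 = 175.992667
  hemisphere W, so the sign is −
Point 4:
  Lat: 40.229′ = 0.670483°; total 53.670483
  hemisphere S, so the sign is −
  λ: 22.242′ = 0.370700°; total 89.370700
  W ⇒ negate
Point 5:
  Latitude: 35.665′ = 0.594417°; total 33.594417
  hemisphere S, so the sign is −
  λ: 112 + 2.54/60 = 112.042333
  W ⇒ negate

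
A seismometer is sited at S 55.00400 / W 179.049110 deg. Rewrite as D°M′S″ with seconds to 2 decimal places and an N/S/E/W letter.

55°00′14.40″ S, 179°02′56.80″ W

φ: 0.004000 × 60 = 0.24000′ → 0′, remainder × 60 = 14.4000″
Longitude: whole degrees 179; 2.94660′ → 2′ and 56.7960″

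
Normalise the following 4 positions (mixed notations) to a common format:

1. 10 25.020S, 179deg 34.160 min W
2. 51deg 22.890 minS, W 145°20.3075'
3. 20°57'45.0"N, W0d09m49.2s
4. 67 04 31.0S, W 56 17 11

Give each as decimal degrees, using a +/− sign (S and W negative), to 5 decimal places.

1. -10.41700, -179.56933
2. -51.38150, -145.33846
3. 20.96250, -0.16367
4. -67.07528, -56.28639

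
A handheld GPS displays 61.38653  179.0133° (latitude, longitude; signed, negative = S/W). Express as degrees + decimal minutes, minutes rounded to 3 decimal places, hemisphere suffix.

φ: minutes = (61.386530 − 61) × 60 = 23.19180
λ: 179° + 0.013300 × 60 = 179° 0.79800′

61° 23.192′ N, 179° 0.798′ E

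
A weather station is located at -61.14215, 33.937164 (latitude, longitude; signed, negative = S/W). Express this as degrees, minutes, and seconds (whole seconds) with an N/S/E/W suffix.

61°08′32″ S, 33°56′14″ E

Latitude is negative → S; |value| = 61.142150
Latitude: whole degrees 61; 8.52900′ → 8′ and 31.74″
λ: 0.937164° → 56.22984′; 0.22984 × 60 = 13.79″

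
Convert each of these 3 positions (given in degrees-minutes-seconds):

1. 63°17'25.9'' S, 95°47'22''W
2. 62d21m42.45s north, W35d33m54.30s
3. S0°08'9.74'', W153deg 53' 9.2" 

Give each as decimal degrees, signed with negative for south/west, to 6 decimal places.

1. -63.290528, -95.789444
2. 62.361792, -35.565083
3. -0.136039, -153.885889

Point 1:
  Latitude: 17′ + 25.9″ = 17.43167′; 63 + 17.43167/60 = 63.2905278
  S → negative
  Longitude: 95 + 47/60 + 22/3600 = 95.7894444
  hemisphere W, so the sign is −
Point 2:
  φ: 62° + 21/60 + 42.45/3600 = 62 + 0.350000 + 0.011792 = 62.3617917
  N → positive
  Lon: 35 + 33/60 + 54.3/3600 = 35.5650833
  hemisphere W, so the sign is −
Point 3:
  Lat: 0° + 8/60 + 9.74/3600 = 0 + 0.133333 + 0.002706 = 0.1360389
  S ⇒ negate
  λ: 53′ + 9.2″ = 53.15333′; 153 + 53.15333/60 = 153.8858889
  hemisphere W, so the sign is −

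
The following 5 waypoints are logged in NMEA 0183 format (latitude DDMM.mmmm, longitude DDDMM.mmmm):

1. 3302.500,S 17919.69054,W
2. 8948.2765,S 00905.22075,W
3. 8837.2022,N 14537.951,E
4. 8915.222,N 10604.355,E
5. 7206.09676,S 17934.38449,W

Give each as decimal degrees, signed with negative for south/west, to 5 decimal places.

Point 1:
  φ: degrees = first 2 digits = 33, minutes = 2.5; 33 + 2.5/60 = 33.041667
  hemisphere S, so the sign is −
  λ: degrees = first 3 digits = 179, minutes = 19.69054; 179 + 19.69054/60 = 179.328176
  hemisphere W, so the sign is −
Point 2:
  Lat: degrees = first 2 digits = 89, minutes = 48.2765; 89 + 48.2765/60 = 89.804608
  S → negative
  λ: split at 3 digits → 009° and 5.22075′; 9 + 5.22075/60 = 9.087013
  W → negative
Point 3:
  φ: split at 2 digits → 88° and 37.2022′; 88 + 37.2022/60 = 88.620037
  N → positive
  λ: degrees = first 3 digits = 145, minutes = 37.951; 145 + 37.951/60 = 145.632517
  E ⇒ keep positive
Point 4:
  Lat: degrees = first 2 digits = 89, minutes = 15.222; 89 + 15.222/60 = 89.253700
  N → positive
  λ: degrees = first 3 digits = 106, minutes = 4.355; 106 + 4.355/60 = 106.072583
  E → positive
Point 5:
  Latitude: split at 2 digits → 72° and 6.09676′; 72 + 6.09676/60 = 72.101613
  hemisphere S, so the sign is −
  λ: split at 3 digits → 179° and 34.38449′; 179 + 34.38449/60 = 179.573075
  W → negative

1. -33.04167, -179.32818
2. -89.80461, -9.08701
3. 88.62004, 145.63252
4. 89.25370, 106.07258
5. -72.10161, -179.57307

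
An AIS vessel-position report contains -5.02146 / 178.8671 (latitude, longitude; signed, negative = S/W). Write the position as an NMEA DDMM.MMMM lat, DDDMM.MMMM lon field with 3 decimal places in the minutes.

0501.288,S / 17852.026,E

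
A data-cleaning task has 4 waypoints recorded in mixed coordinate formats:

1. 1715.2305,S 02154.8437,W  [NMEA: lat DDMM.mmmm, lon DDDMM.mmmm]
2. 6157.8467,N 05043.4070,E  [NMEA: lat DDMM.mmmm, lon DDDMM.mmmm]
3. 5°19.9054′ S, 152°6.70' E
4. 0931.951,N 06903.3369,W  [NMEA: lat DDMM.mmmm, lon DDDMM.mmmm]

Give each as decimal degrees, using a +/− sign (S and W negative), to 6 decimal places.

1. -17.253842, -21.914062
2. 61.964112, 50.723450
3. -5.331757, 152.111667
4. 9.532517, -69.055615

Point 1:
  Latitude: split at 2 digits → 17° and 15.2305′; 17 + 15.2305/60 = 17.2538417
  S → negative
  Longitude: split at 3 digits → 021° and 54.8437′; 21 + 54.8437/60 = 21.9140617
  W → negative
Point 2:
  Lat: split at 2 digits → 61° and 57.8467′; 61 + 57.8467/60 = 61.9641117
  N → positive
  λ: split at 3 digits → 050° and 43.407′; 50 + 43.407/60 = 50.7234500
  E → positive
Point 3:
  Lat: 19.9054′ = 0.331757°; total 5.3317567
  S ⇒ negate
  Longitude: 6.7′ = 0.111667°; total 152.1116667
  E → positive
Point 4:
  φ: degrees = first 2 digits = 9, minutes = 31.951; 9 + 31.951/60 = 9.5325167
  N ⇒ keep positive
  λ: split at 3 digits → 069° and 3.3369′; 69 + 3.3369/60 = 69.0556150
  hemisphere W, so the sign is −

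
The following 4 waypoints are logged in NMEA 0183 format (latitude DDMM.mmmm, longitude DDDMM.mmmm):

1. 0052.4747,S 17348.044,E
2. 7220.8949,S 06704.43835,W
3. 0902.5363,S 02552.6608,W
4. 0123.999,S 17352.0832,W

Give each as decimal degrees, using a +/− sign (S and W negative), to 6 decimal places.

Point 1:
  Latitude: split at 2 digits → 00° and 52.4747′; 0 + 52.4747/60 = 0.8745783
  S → negative
  Lon: split at 3 digits → 173° and 48.044′; 173 + 48.044/60 = 173.8007333
  E ⇒ keep positive
Point 2:
  Lat: split at 2 digits → 72° and 20.8949′; 72 + 20.8949/60 = 72.3482483
  S ⇒ negate
  Lon: split at 3 digits → 067° and 4.43835′; 67 + 4.43835/60 = 67.0739725
  W ⇒ negate
Point 3:
  Latitude: split at 2 digits → 09° and 2.5363′; 9 + 2.5363/60 = 9.0422717
  hemisphere S, so the sign is −
  Lon: degrees = first 3 digits = 25, minutes = 52.6608; 25 + 52.6608/60 = 25.8776800
  hemisphere W, so the sign is −
Point 4:
  Lat: split at 2 digits → 01° and 23.999′; 1 + 23.999/60 = 1.3999833
  S ⇒ negate
  Lon: degrees = first 3 digits = 173, minutes = 52.0832; 173 + 52.0832/60 = 173.8680533
  W → negative

1. -0.874578, 173.800733
2. -72.348248, -67.073973
3. -9.042272, -25.877680
4. -1.399983, -173.868053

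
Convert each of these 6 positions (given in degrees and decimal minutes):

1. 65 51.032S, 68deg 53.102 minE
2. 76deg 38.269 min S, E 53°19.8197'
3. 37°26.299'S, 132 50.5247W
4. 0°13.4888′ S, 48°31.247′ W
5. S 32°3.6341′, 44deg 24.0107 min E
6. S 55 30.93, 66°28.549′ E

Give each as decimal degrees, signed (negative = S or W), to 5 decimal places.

Point 1:
  φ: 65 + 51.032/60 = 65.850533
  S ⇒ negate
  λ: 53.102′ = 0.885033°; total 68.885033
  E ⇒ keep positive
Point 2:
  φ: 38.269′ = 0.637817°; total 76.637817
  S → negative
  λ: 53 + 19.8197/60 = 53.330328
  E → positive
Point 3:
  Lat: 37 + 26.299/60 = 37.438317
  S ⇒ negate
  Lon: 132 + 50.5247/60 = 132.842078
  hemisphere W, so the sign is −
Point 4:
  Lat: 0 + 13.4888/60 = 0.224813
  S ⇒ negate
  λ: 31.247′ = 0.520783°; total 48.520783
  W → negative
Point 5:
  φ: 32 + 3.6341/60 = 32.060568
  S ⇒ negate
  λ: 44 + 24.0107/60 = 44.400178
  E ⇒ keep positive
Point 6:
  Latitude: 30.93′ = 0.515500°; total 55.515500
  hemisphere S, so the sign is −
  Lon: 66 + 28.549/60 = 66.475817
  E → positive

1. -65.85053, 68.88503
2. -76.63782, 53.33033
3. -37.43832, -132.84208
4. -0.22481, -48.52078
5. -32.06057, 44.40018
6. -55.51550, 66.47582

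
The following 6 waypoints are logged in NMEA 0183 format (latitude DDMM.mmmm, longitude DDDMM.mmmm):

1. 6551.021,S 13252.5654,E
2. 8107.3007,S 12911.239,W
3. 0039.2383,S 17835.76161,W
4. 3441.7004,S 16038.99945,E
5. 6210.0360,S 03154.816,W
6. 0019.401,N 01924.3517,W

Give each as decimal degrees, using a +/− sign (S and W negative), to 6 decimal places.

1. -65.850350, 132.876090
2. -81.121678, -129.187317
3. -0.653972, -178.596027
4. -34.695007, 160.649991
5. -62.167267, -31.913600
6. 0.323350, -19.405862

Point 1:
  Lat: split at 2 digits → 65° and 51.021′; 65 + 51.021/60 = 65.8503500
  hemisphere S, so the sign is −
  λ: split at 3 digits → 132° and 52.5654′; 132 + 52.5654/60 = 132.8760900
  E ⇒ keep positive
Point 2:
  Lat: split at 2 digits → 81° and 7.3007′; 81 + 7.3007/60 = 81.1216783
  S → negative
  Longitude: split at 3 digits → 129° and 11.239′; 129 + 11.239/60 = 129.1873167
  W ⇒ negate
Point 3:
  φ: degrees = first 2 digits = 0, minutes = 39.2383; 0 + 39.2383/60 = 0.6539717
  hemisphere S, so the sign is −
  Longitude: split at 3 digits → 178° and 35.76161′; 178 + 35.76161/60 = 178.5960268
  W ⇒ negate
Point 4:
  Lat: degrees = first 2 digits = 34, minutes = 41.7004; 34 + 41.7004/60 = 34.6950067
  S ⇒ negate
  Longitude: degrees = first 3 digits = 160, minutes = 38.99945; 160 + 38.99945/60 = 160.6499908
  E → positive
Point 5:
  Latitude: degrees = first 2 digits = 62, minutes = 10.036; 62 + 10.036/60 = 62.1672667
  S ⇒ negate
  λ: split at 3 digits → 031° and 54.816′; 31 + 54.816/60 = 31.9136000
  W → negative
Point 6:
  φ: split at 2 digits → 00° and 19.401′; 0 + 19.401/60 = 0.3233500
  N ⇒ keep positive
  Lon: degrees = first 3 digits = 19, minutes = 24.3517; 19 + 24.3517/60 = 19.4058617
  W ⇒ negate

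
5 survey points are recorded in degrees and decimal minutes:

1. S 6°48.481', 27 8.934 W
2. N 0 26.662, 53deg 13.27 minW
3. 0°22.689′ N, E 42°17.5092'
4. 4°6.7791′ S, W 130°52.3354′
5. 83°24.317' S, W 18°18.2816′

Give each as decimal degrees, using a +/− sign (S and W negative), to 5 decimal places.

1. -6.80802, -27.14890
2. 0.44437, -53.22117
3. 0.37815, 42.29182
4. -4.11299, -130.87226
5. -83.40528, -18.30469

Point 1:
  Lat: 6 + 48.481/60 = 6.808017
  S → negative
  Longitude: 27 + 8.934/60 = 27.148900
  W ⇒ negate
Point 2:
  φ: 0 + 26.662/60 = 0.444367
  N → positive
  Longitude: 13.27′ = 0.221167°; total 53.221167
  hemisphere W, so the sign is −
Point 3:
  φ: 0 + 22.689/60 = 0.378150
  N ⇒ keep positive
  Lon: 17.5092′ = 0.291820°; total 42.291820
  E ⇒ keep positive
Point 4:
  Latitude: 6.7791′ = 0.112985°; total 4.112985
  S → negative
  λ: 52.3354′ = 0.872257°; total 130.872257
  hemisphere W, so the sign is −
Point 5:
  Latitude: 24.317′ = 0.405283°; total 83.405283
  S ⇒ negate
  Longitude: 18.2816′ = 0.304693°; total 18.304693
  W → negative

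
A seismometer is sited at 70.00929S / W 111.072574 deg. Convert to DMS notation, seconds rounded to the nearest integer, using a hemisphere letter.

70°00′33″ S, 111°04′21″ W

Latitude: 0.009290° → 0.55740′; 0.55740 × 60 = 33.44″
Lon: 0.072574 × 60 = 4.35444′ → 4′, remainder × 60 = 21.27″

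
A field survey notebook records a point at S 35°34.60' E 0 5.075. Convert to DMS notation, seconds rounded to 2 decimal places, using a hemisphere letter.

φ: fractional minutes 0.60000 × 60 = 36.0000″
λ: fractional minutes 0.07500 × 60 = 4.5000″

35°34′36.00″ S, 0°05′4.50″ E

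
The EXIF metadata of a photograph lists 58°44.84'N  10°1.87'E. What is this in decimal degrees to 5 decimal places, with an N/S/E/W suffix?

58.74733° N, 10.03117° E

Lat: 58 + 44.84/60 = 58.747333
Longitude: 10 + 1.87/60 = 10.031167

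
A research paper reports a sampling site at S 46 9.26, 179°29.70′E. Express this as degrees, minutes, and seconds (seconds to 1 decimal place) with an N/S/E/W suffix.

46°09′15.6″ S, 179°29′42.0″ E

φ: fractional minutes 0.26000 × 60 = 15.600″
Longitude: fractional minutes 0.70000 × 60 = 42.000″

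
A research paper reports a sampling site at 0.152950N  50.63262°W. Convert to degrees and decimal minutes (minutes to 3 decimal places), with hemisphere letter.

0° 9.177′ N, 50° 37.957′ W

Latitude: fractional part 0.152950 → 9.17700 minutes
Longitude: 50° + 0.632620 × 60 = 50° 37.95720′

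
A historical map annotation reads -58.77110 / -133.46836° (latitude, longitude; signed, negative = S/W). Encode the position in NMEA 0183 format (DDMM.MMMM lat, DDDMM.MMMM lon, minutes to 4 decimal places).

Latitude is negative → S; |value| = 58.771100
φ: fractional part 0.771100 → 46.266000 minutes
Longitude is negative → W; |value| = 133.468360
Lon: 133° + 0.468360 × 60 = 133° 28.101600′

5846.2660,S / 13328.1016,W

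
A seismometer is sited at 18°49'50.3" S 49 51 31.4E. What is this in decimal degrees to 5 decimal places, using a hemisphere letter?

φ: 49′ + 50.3″ = 49.83833′; 18 + 49.83833/60 = 18.830639
Lon: 51′ + 31.4″ = 51.52333′; 49 + 51.52333/60 = 49.858722

18.83064° S, 49.85872° E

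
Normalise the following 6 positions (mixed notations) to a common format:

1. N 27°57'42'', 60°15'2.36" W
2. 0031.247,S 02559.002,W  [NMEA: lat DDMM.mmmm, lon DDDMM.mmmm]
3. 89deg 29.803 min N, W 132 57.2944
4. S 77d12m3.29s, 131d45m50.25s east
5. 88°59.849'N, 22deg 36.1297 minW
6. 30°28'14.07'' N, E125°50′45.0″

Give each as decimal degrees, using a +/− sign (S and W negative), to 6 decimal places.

1. 27.961667, -60.250656
2. -0.520783, -25.983367
3. 89.496717, -132.954907
4. -77.200914, 131.763958
5. 88.997483, -22.602162
6. 30.470575, 125.845833

Point 1:
  Latitude: 57′ + 42″ = 57.70000′; 27 + 57.70000/60 = 27.9616667
  N ⇒ keep positive
  Lon: 15′ + 2.36″ = 15.03933′; 60 + 15.03933/60 = 60.2506556
  W ⇒ negate
Point 2:
  Lat: split at 2 digits → 00° and 31.247′; 0 + 31.247/60 = 0.5207833
  S ⇒ negate
  λ: degrees = first 3 digits = 25, minutes = 59.002; 25 + 59.002/60 = 25.9833667
  W → negative
Point 3:
  φ: 89 + 29.803/60 = 89.4967167
  N → positive
  λ: 57.2944′ = 0.954907°; total 132.9549067
  W → negative
Point 4:
  φ: 77° + 12/60 + 3.29/3600 = 77 + 0.200000 + 0.000914 = 77.2009139
  hemisphere S, so the sign is −
  λ: 131 + 45/60 + 50.25/3600 = 131.7639583
  E ⇒ keep positive
Point 5:
  φ: 59.849′ = 0.997483°; total 88.9974833
  N ⇒ keep positive
  Longitude: 22 + 36.1297/60 = 22.6021617
  W ⇒ negate
Point 6:
  Lat: 30 + 28/60 + 14.07/3600 = 30.4705750
  N ⇒ keep positive
  Longitude: 50′ + 45″ = 50.75000′; 125 + 50.75000/60 = 125.8458333
  E ⇒ keep positive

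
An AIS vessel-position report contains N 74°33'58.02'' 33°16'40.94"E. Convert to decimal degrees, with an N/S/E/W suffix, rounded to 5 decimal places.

Latitude: 33′ + 58.02″ = 33.96700′; 74 + 33.96700/60 = 74.566117
λ: 33° + 16/60 + 40.94/3600 = 33 + 0.266667 + 0.011372 = 33.278039

74.56612° N, 33.27804° E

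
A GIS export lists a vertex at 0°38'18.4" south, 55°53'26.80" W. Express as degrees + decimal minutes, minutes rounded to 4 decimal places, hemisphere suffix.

Lat: seconds/60 = 0.30667; minutes = 38 + 0.30667 = 38.306667
Lon: 53 + 26.8/60 = 53.446667′

0° 38.3067′ S, 55° 53.4467′ W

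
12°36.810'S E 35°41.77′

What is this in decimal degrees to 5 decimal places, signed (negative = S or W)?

-12.61350, 35.69617

φ: 12 + 36.81/60 = 12.613500
S ⇒ negate
λ: 41.77′ = 0.696167°; total 35.696167
E → positive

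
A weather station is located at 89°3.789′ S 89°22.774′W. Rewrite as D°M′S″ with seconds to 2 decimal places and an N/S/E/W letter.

89°03′47.34″ S, 89°22′46.44″ W

Latitude: 3.78900′ → 3′ and 0.78900 × 60 = 47.3400″
Longitude: 22.77400′ → 22′ and 0.77400 × 60 = 46.4400″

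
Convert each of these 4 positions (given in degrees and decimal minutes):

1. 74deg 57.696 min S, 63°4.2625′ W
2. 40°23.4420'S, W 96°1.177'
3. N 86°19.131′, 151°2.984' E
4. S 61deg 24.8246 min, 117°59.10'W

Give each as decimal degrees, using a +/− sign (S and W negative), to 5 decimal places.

Point 1:
  Latitude: 57.696′ = 0.961600°; total 74.961600
  S → negative
  Longitude: 63 + 4.2625/60 = 63.071042
  hemisphere W, so the sign is −
Point 2:
  Latitude: 23.442′ = 0.390700°; total 40.390700
  S → negative
  Longitude: 1.177′ = 0.019617°; total 96.019617
  W ⇒ negate
Point 3:
  φ: 19.131′ = 0.318850°; total 86.318850
  N ⇒ keep positive
  Longitude: 151 + 2.984/60 = 151.049733
  E → positive
Point 4:
  Lat: 24.8246′ = 0.413743°; total 61.413743
  S ⇒ negate
  Longitude: 117 + 59.1/60 = 117.985000
  hemisphere W, so the sign is −

1. -74.96160, -63.07104
2. -40.39070, -96.01962
3. 86.31885, 151.04973
4. -61.41374, -117.98500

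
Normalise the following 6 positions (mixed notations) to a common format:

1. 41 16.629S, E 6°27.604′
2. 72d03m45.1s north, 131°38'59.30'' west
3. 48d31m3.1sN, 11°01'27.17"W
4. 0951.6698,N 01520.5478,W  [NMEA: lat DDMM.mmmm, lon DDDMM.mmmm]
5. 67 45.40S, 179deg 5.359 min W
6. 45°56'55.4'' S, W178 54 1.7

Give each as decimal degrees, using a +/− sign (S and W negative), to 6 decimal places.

1. -41.277150, 6.460067
2. 72.062528, -131.649806
3. 48.517528, -11.024214
4. 9.861163, -15.342463
5. -67.756667, -179.089317
6. -45.948722, -178.900472

Point 1:
  φ: 16.629′ = 0.277150°; total 41.2771500
  S ⇒ negate
  λ: 6 + 27.604/60 = 6.4600667
  E → positive
Point 2:
  Latitude: 72 + 3/60 + 45.1/3600 = 72.0625278
  N ⇒ keep positive
  Lon: 38′ + 59.3″ = 38.98833′; 131 + 38.98833/60 = 131.6498056
  W ⇒ negate
Point 3:
  φ: 31′ + 3.1″ = 31.05167′; 48 + 31.05167/60 = 48.5175278
  N → positive
  Lon: 1′ + 27.17″ = 1.45283′; 11 + 1.45283/60 = 11.0242139
  hemisphere W, so the sign is −
Point 4:
  Lat: split at 2 digits → 09° and 51.6698′; 9 + 51.6698/60 = 9.8611633
  N → positive
  Longitude: degrees = first 3 digits = 15, minutes = 20.5478; 15 + 20.5478/60 = 15.3424633
  W → negative
Point 5:
  Latitude: 45.4′ = 0.756667°; total 67.7566667
  S ⇒ negate
  λ: 5.359′ = 0.089317°; total 179.0893167
  W ⇒ negate
Point 6:
  Lat: 56′ + 55.4″ = 56.92333′; 45 + 56.92333/60 = 45.9487222
  S ⇒ negate
  Lon: 178 + 54/60 + 1.7/3600 = 178.9004722
  W ⇒ negate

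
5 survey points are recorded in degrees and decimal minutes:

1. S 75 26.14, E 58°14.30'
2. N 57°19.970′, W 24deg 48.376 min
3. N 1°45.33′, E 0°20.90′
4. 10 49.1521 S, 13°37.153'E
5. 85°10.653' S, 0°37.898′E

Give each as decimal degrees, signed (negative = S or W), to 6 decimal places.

1. -75.435667, 58.238333
2. 57.332833, -24.806267
3. 1.755500, 0.348333
4. -10.819202, 13.619217
5. -85.177550, 0.631633

Point 1:
  φ: 75 + 26.14/60 = 75.4356667
  hemisphere S, so the sign is −
  Lon: 58 + 14.3/60 = 58.2383333
  E → positive
Point 2:
  Latitude: 19.97′ = 0.332833°; total 57.3328333
  N ⇒ keep positive
  Longitude: 48.376′ = 0.806267°; total 24.8062667
  W → negative
Point 3:
  φ: 1 + 45.33/60 = 1.7555000
  N → positive
  Longitude: 0 + 20.9/60 = 0.3483333
  E → positive
Point 4:
  Lat: 49.1521′ = 0.819202°; total 10.8192017
  hemisphere S, so the sign is −
  λ: 13 + 37.153/60 = 13.6192167
  E ⇒ keep positive
Point 5:
  Latitude: 85 + 10.653/60 = 85.1775500
  S ⇒ negate
  λ: 37.898′ = 0.631633°; total 0.6316333
  E ⇒ keep positive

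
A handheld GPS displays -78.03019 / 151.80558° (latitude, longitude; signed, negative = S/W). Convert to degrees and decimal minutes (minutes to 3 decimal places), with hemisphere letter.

78° 1.811′ S, 151° 48.335′ E

Latitude is negative → S; |value| = 78.030190
φ: fractional part 0.030190 → 1.81140 minutes
Lon: fractional part 0.805580 → 48.33480 minutes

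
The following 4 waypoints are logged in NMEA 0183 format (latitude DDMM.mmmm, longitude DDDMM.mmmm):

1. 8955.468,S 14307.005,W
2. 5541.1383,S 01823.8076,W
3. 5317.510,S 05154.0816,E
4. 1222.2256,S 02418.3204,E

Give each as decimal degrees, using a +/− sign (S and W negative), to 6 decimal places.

1. -89.924467, -143.116750
2. -55.685638, -18.396793
3. -53.291833, 51.901360
4. -12.370427, 24.305340

Point 1:
  φ: degrees = first 2 digits = 89, minutes = 55.468; 89 + 55.468/60 = 89.9244667
  S ⇒ negate
  λ: split at 3 digits → 143° and 7.005′; 143 + 7.005/60 = 143.1167500
  W ⇒ negate
Point 2:
  Latitude: split at 2 digits → 55° and 41.1383′; 55 + 41.1383/60 = 55.6856383
  S ⇒ negate
  λ: degrees = first 3 digits = 18, minutes = 23.8076; 18 + 23.8076/60 = 18.3967933
  W ⇒ negate
Point 3:
  Lat: degrees = first 2 digits = 53, minutes = 17.51; 53 + 17.51/60 = 53.2918333
  S ⇒ negate
  Longitude: degrees = first 3 digits = 51, minutes = 54.0816; 51 + 54.0816/60 = 51.9013600
  E ⇒ keep positive
Point 4:
  Latitude: split at 2 digits → 12° and 22.2256′; 12 + 22.2256/60 = 12.3704267
  hemisphere S, so the sign is −
  Longitude: split at 3 digits → 024° and 18.3204′; 24 + 18.3204/60 = 24.3053400
  E ⇒ keep positive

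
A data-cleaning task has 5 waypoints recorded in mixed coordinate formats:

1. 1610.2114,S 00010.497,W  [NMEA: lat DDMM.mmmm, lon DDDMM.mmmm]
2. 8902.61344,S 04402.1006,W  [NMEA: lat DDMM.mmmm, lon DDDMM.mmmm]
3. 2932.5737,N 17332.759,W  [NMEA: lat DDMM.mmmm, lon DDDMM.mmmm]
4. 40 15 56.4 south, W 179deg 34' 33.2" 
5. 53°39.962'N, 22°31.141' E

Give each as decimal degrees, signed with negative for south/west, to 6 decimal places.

Point 1:
  Lat: split at 2 digits → 16° and 10.2114′; 16 + 10.2114/60 = 16.1701900
  S ⇒ negate
  Lon: split at 3 digits → 000° and 10.497′; 0 + 10.497/60 = 0.1749500
  W → negative
Point 2:
  Latitude: degrees = first 2 digits = 89, minutes = 2.61344; 89 + 2.61344/60 = 89.0435573
  S ⇒ negate
  Longitude: degrees = first 3 digits = 44, minutes = 2.1006; 44 + 2.1006/60 = 44.0350100
  W ⇒ negate
Point 3:
  Latitude: split at 2 digits → 29° and 32.5737′; 29 + 32.5737/60 = 29.5428950
  N → positive
  Longitude: degrees = first 3 digits = 173, minutes = 32.759; 173 + 32.759/60 = 173.5459833
  W → negative
Point 4:
  Latitude: 15′ + 56.4″ = 15.94000′; 40 + 15.94000/60 = 40.2656667
  S → negative
  Lon: 34′ + 33.2″ = 34.55333′; 179 + 34.55333/60 = 179.5758889
  W ⇒ negate
Point 5:
  Lat: 39.962′ = 0.666033°; total 53.6660333
  N → positive
  Longitude: 31.141′ = 0.519017°; total 22.5190167
  E → positive

1. -16.170190, -0.174950
2. -89.043557, -44.035010
3. 29.542895, -173.545983
4. -40.265667, -179.575889
5. 53.666033, 22.519017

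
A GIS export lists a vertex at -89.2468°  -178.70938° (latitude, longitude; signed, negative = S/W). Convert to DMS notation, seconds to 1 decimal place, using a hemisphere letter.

89°14′48.5″ S, 178°42′33.8″ W

Latitude is negative → S; |value| = 89.246800
Latitude: 0.246800° → 14.80800′; 0.80800 × 60 = 48.480″
Longitude is negative → W; |value| = 178.709380
λ: 0.709380° → 42.56280′; 0.56280 × 60 = 33.768″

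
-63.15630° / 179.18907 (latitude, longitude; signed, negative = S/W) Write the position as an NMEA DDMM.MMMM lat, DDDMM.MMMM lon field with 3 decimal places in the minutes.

6309.378,S / 17911.344,E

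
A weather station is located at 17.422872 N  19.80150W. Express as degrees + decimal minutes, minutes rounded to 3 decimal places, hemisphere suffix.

17° 25.372′ N, 19° 48.090′ W

Latitude: fractional part 0.422872 → 25.37232 minutes
Lon: fractional part 0.801500 → 48.09000 minutes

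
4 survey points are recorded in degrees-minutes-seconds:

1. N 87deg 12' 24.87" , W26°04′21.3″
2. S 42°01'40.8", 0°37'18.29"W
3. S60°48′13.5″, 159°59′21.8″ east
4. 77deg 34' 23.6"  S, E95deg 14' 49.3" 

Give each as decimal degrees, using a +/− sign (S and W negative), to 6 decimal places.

1. 87.206908, -26.072583
2. -42.028000, -0.621747
3. -60.803750, 159.989389
4. -77.573222, 95.247028

Point 1:
  φ: 87° + 12/60 + 24.87/3600 = 87 + 0.200000 + 0.006908 = 87.2069083
  N ⇒ keep positive
  λ: 26 + 4/60 + 21.3/3600 = 26.0725833
  W → negative
Point 2:
  Latitude: 1′ + 40.8″ = 1.68000′; 42 + 1.68000/60 = 42.0280000
  hemisphere S, so the sign is −
  λ: 0 + 37/60 + 18.29/3600 = 0.6217472
  W ⇒ negate
Point 3:
  Latitude: 48′ + 13.5″ = 48.22500′; 60 + 48.22500/60 = 60.8037500
  S → negative
  Longitude: 59′ + 21.8″ = 59.36333′; 159 + 59.36333/60 = 159.9893889
  E → positive
Point 4:
  φ: 34′ + 23.6″ = 34.39333′; 77 + 34.39333/60 = 77.5732222
  S ⇒ negate
  λ: 95° + 14/60 + 49.3/3600 = 95 + 0.233333 + 0.013694 = 95.2470278
  E → positive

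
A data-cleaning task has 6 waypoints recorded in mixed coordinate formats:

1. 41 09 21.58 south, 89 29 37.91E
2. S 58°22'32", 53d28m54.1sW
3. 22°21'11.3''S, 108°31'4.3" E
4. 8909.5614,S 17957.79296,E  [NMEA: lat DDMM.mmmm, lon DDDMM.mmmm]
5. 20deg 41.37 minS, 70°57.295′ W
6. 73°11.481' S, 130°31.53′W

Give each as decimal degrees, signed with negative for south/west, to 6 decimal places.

Point 1:
  φ: 41° + 9/60 + 21.58/3600 = 41 + 0.150000 + 0.005994 = 41.1559944
  S ⇒ negate
  Longitude: 29′ + 37.91″ = 29.63183′; 89 + 29.63183/60 = 89.4938639
  E ⇒ keep positive
Point 2:
  Lat: 58 + 22/60 + 32/3600 = 58.3755556
  S ⇒ negate
  Longitude: 53 + 28/60 + 54.1/3600 = 53.4816944
  W ⇒ negate
Point 3:
  Latitude: 21′ + 11.3″ = 21.18833′; 22 + 21.18833/60 = 22.3531389
  S → negative
  λ: 108° + 31/60 + 4.3/3600 = 108 + 0.516667 + 0.001194 = 108.5178611
  E → positive
Point 4:
  Lat: split at 2 digits → 89° and 9.5614′; 89 + 9.5614/60 = 89.1593567
  S → negative
  λ: degrees = first 3 digits = 179, minutes = 57.79296; 179 + 57.79296/60 = 179.9632160
  E ⇒ keep positive
Point 5:
  Latitude: 20 + 41.37/60 = 20.6895000
  hemisphere S, so the sign is −
  Longitude: 70 + 57.295/60 = 70.9549167
  W → negative
Point 6:
  Latitude: 11.481′ = 0.191350°; total 73.1913500
  hemisphere S, so the sign is −
  Longitude: 130 + 31.53/60 = 130.5255000
  hemisphere W, so the sign is −

1. -41.155994, 89.493864
2. -58.375556, -53.481694
3. -22.353139, 108.517861
4. -89.159357, 179.963216
5. -20.689500, -70.954917
6. -73.191350, -130.525500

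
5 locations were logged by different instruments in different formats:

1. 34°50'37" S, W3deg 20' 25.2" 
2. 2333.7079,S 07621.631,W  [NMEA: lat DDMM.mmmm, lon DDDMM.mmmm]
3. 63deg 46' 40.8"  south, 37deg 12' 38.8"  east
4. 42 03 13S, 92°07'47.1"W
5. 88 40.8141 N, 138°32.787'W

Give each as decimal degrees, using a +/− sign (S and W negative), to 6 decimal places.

1. -34.843611, -3.340333
2. -23.561798, -76.360517
3. -63.778000, 37.210778
4. -42.053611, -92.129750
5. 88.680235, -138.546450

Point 1:
  Lat: 34 + 50/60 + 37/3600 = 34.8436111
  S → negative
  λ: 3° + 20/60 + 25.2/3600 = 3 + 0.333333 + 0.007000 = 3.3403333
  W → negative
Point 2:
  φ: split at 2 digits → 23° and 33.7079′; 23 + 33.7079/60 = 23.5617983
  S → negative
  Longitude: degrees = first 3 digits = 76, minutes = 21.631; 76 + 21.631/60 = 76.3605167
  W → negative
Point 3:
  Latitude: 63° + 46/60 + 40.8/3600 = 63 + 0.766667 + 0.011333 = 63.7780000
  hemisphere S, so the sign is −
  λ: 37 + 12/60 + 38.8/3600 = 37.2107778
  E ⇒ keep positive
Point 4:
  φ: 3′ + 13″ = 3.21667′; 42 + 3.21667/60 = 42.0536111
  S → negative
  Lon: 92 + 7/60 + 47.1/3600 = 92.1297500
  W ⇒ negate
Point 5:
  Lat: 40.8141′ = 0.680235°; total 88.6802350
  N ⇒ keep positive
  Longitude: 32.787′ = 0.546450°; total 138.5464500
  hemisphere W, so the sign is −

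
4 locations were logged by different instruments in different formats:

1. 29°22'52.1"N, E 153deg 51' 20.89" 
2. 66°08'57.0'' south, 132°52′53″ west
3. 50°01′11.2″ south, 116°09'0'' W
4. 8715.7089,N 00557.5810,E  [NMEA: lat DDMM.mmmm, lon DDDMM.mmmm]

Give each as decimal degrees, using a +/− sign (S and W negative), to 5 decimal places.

1. 29.38114, 153.85580
2. -66.14917, -132.88139
3. -50.01978, -116.15000
4. 87.26182, 5.95968

Point 1:
  Latitude: 29° + 22/60 + 52.1/3600 = 29 + 0.366667 + 0.014472 = 29.381139
  N ⇒ keep positive
  λ: 51′ + 20.89″ = 51.34817′; 153 + 51.34817/60 = 153.855803
  E ⇒ keep positive
Point 2:
  Latitude: 8′ + 57″ = 8.95000′; 66 + 8.95000/60 = 66.149167
  hemisphere S, so the sign is −
  Lon: 132 + 52/60 + 53/3600 = 132.881389
  W → negative
Point 3:
  φ: 1′ + 11.2″ = 1.18667′; 50 + 1.18667/60 = 50.019778
  S ⇒ negate
  λ: 116 + 9/60 + 0/3600 = 116.150000
  W → negative
Point 4:
  Lat: split at 2 digits → 87° and 15.7089′; 87 + 15.7089/60 = 87.261815
  N ⇒ keep positive
  Longitude: degrees = first 3 digits = 5, minutes = 57.581; 5 + 57.581/60 = 5.959683
  E ⇒ keep positive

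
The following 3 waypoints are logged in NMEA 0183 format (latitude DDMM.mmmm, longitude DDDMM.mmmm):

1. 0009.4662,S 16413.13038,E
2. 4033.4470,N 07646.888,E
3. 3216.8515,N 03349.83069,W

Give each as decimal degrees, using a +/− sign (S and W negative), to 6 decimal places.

Point 1:
  φ: split at 2 digits → 00° and 9.4662′; 0 + 9.4662/60 = 0.1577700
  S → negative
  λ: degrees = first 3 digits = 164, minutes = 13.13038; 164 + 13.13038/60 = 164.2188397
  E ⇒ keep positive
Point 2:
  Lat: split at 2 digits → 40° and 33.447′; 40 + 33.447/60 = 40.5574500
  N ⇒ keep positive
  Longitude: degrees = first 3 digits = 76, minutes = 46.888; 76 + 46.888/60 = 76.7814667
  E → positive
Point 3:
  Latitude: split at 2 digits → 32° and 16.8515′; 32 + 16.8515/60 = 32.2808583
  N → positive
  Longitude: degrees = first 3 digits = 33, minutes = 49.83069; 33 + 49.83069/60 = 33.8305115
  hemisphere W, so the sign is −

1. -0.157770, 164.218840
2. 40.557450, 76.781467
3. 32.280858, -33.830512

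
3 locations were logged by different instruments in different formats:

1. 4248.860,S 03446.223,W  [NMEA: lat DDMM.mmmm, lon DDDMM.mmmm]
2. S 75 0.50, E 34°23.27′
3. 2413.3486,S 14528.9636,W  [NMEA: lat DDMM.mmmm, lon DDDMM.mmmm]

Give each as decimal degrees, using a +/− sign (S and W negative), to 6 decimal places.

1. -42.814333, -34.770383
2. -75.008333, 34.387833
3. -24.222477, -145.482727

Point 1:
  φ: split at 2 digits → 42° and 48.86′; 42 + 48.86/60 = 42.8143333
  S ⇒ negate
  Longitude: degrees = first 3 digits = 34, minutes = 46.223; 34 + 46.223/60 = 34.7703833
  hemisphere W, so the sign is −
Point 2:
  Latitude: 75 + 0.5/60 = 75.0083333
  S → negative
  Lon: 23.27′ = 0.387833°; total 34.3878333
  E → positive
Point 3:
  φ: degrees = first 2 digits = 24, minutes = 13.3486; 24 + 13.3486/60 = 24.2224767
  hemisphere S, so the sign is −
  Longitude: degrees = first 3 digits = 145, minutes = 28.9636; 145 + 28.9636/60 = 145.4827267
  W ⇒ negate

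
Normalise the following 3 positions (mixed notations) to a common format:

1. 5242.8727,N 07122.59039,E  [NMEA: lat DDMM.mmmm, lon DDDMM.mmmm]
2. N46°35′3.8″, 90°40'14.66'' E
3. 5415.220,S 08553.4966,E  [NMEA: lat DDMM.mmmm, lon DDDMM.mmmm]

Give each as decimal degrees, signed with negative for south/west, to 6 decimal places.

Point 1:
  Latitude: degrees = first 2 digits = 52, minutes = 42.8727; 52 + 42.8727/60 = 52.7145450
  N → positive
  λ: degrees = first 3 digits = 71, minutes = 22.59039; 71 + 22.59039/60 = 71.3765065
  E → positive
Point 2:
  φ: 46° + 35/60 + 3.8/3600 = 46 + 0.583333 + 0.001056 = 46.5843889
  N → positive
  Lon: 90° + 40/60 + 14.66/3600 = 90 + 0.666667 + 0.004072 = 90.6707389
  E ⇒ keep positive
Point 3:
  φ: split at 2 digits → 54° and 15.22′; 54 + 15.22/60 = 54.2536667
  S ⇒ negate
  Lon: split at 3 digits → 085° and 53.4966′; 85 + 53.4966/60 = 85.8916100
  E → positive

1. 52.714545, 71.376507
2. 46.584389, 90.670739
3. -54.253667, 85.891610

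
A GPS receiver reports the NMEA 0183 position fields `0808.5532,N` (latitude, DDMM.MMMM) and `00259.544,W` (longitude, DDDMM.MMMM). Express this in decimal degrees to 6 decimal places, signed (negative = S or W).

8.142553, -2.992400

φ: split at 2 digits → 08° and 8.5532′; 8 + 8.5532/60 = 8.1425533
N ⇒ keep positive
λ: split at 3 digits → 002° and 59.544′; 2 + 59.544/60 = 2.9924000
W → negative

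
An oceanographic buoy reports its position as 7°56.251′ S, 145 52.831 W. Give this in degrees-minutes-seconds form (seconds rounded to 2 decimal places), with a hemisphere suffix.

7°56′15.06″ S, 145°52′49.86″ W

Latitude: fractional minutes 0.25100 × 60 = 15.0600″
Longitude: fractional minutes 0.83100 × 60 = 49.8600″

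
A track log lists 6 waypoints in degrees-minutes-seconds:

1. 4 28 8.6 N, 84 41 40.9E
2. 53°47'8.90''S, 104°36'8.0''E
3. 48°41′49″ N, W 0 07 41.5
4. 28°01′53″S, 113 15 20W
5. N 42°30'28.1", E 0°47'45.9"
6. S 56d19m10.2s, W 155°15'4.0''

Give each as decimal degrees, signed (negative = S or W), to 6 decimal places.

1. 4.469056, 84.694694
2. -53.785806, 104.602222
3. 48.696944, -0.128194
4. -28.031389, -113.255556
5. 42.507806, 0.796083
6. -56.319500, -155.251111

Point 1:
  Latitude: 28′ + 8.6″ = 28.14333′; 4 + 28.14333/60 = 4.4690556
  N ⇒ keep positive
  Lon: 84 + 41/60 + 40.9/3600 = 84.6946944
  E ⇒ keep positive
Point 2:
  φ: 47′ + 8.9″ = 47.14833′; 53 + 47.14833/60 = 53.7858056
  hemisphere S, so the sign is −
  Longitude: 36′ + 8″ = 36.13333′; 104 + 36.13333/60 = 104.6022222
  E ⇒ keep positive
Point 3:
  Lat: 48° + 41/60 + 49/3600 = 48 + 0.683333 + 0.013611 = 48.6969444
  N → positive
  λ: 0° + 7/60 + 41.5/3600 = 0 + 0.116667 + 0.011528 = 0.1281944
  hemisphere W, so the sign is −
Point 4:
  Lat: 1′ + 53″ = 1.88333′; 28 + 1.88333/60 = 28.0313889
  hemisphere S, so the sign is −
  Longitude: 15′ + 20″ = 15.33333′; 113 + 15.33333/60 = 113.2555556
  hemisphere W, so the sign is −
Point 5:
  Lat: 42° + 30/60 + 28.1/3600 = 42 + 0.500000 + 0.007806 = 42.5078056
  N → positive
  Longitude: 0 + 47/60 + 45.9/3600 = 0.7960833
  E ⇒ keep positive
Point 6:
  Latitude: 56° + 19/60 + 10.2/3600 = 56 + 0.316667 + 0.002833 = 56.3195000
  S → negative
  λ: 155 + 15/60 + 4/3600 = 155.2511111
  W → negative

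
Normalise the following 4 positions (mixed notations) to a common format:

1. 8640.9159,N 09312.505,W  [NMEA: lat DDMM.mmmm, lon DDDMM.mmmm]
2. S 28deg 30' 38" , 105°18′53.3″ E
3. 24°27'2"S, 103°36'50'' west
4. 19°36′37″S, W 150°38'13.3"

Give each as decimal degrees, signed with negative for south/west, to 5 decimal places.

1. 86.68193, -93.20842
2. -28.51056, 105.31481
3. -24.45056, -103.61389
4. -19.61028, -150.63703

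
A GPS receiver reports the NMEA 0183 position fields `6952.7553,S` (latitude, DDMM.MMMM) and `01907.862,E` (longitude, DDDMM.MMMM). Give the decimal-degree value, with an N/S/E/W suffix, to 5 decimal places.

69.87926° S, 19.13103° E

Latitude: degrees = first 2 digits = 69, minutes = 52.7553; 69 + 52.7553/60 = 69.879255
λ: degrees = first 3 digits = 19, minutes = 7.862; 19 + 7.862/60 = 19.131033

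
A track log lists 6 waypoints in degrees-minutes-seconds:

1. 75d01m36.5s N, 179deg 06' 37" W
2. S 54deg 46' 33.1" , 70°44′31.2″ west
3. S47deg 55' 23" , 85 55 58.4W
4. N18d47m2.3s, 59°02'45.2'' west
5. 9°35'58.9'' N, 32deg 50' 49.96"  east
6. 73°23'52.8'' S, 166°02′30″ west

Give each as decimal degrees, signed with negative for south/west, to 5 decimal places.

1. 75.02681, -179.11028
2. -54.77586, -70.74200
3. -47.92306, -85.93289
4. 18.78397, -59.04589
5. 9.59969, 32.84721
6. -73.39800, -166.04167

Point 1:
  φ: 75° + 1/60 + 36.5/3600 = 75 + 0.016667 + 0.010139 = 75.026806
  N → positive
  Lon: 179° + 6/60 + 37/3600 = 179 + 0.100000 + 0.010278 = 179.110278
  hemisphere W, so the sign is −
Point 2:
  Lat: 54° + 46/60 + 33.1/3600 = 54 + 0.766667 + 0.009194 = 54.775861
  hemisphere S, so the sign is −
  λ: 44′ + 31.2″ = 44.52000′; 70 + 44.52000/60 = 70.742000
  W → negative
Point 3:
  φ: 47° + 55/60 + 23/3600 = 47 + 0.916667 + 0.006389 = 47.923056
  hemisphere S, so the sign is −
  Lon: 85° + 55/60 + 58.4/3600 = 85 + 0.916667 + 0.016222 = 85.932889
  hemisphere W, so the sign is −
Point 4:
  Latitude: 18 + 47/60 + 2.3/3600 = 18.783972
  N ⇒ keep positive
  Lon: 59 + 2/60 + 45.2/3600 = 59.045889
  W → negative
Point 5:
  Latitude: 9 + 35/60 + 58.9/3600 = 9.599694
  N → positive
  λ: 32° + 50/60 + 49.96/3600 = 32 + 0.833333 + 0.013878 = 32.847211
  E ⇒ keep positive
Point 6:
  φ: 73 + 23/60 + 52.8/3600 = 73.398000
  S → negative
  Longitude: 2′ + 30″ = 2.50000′; 166 + 2.50000/60 = 166.041667
  W → negative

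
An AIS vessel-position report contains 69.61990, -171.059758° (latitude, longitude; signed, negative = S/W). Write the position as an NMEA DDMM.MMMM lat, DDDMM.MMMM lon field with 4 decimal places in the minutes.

6937.1940,N / 17103.5855,W

Latitude: 69° + 0.619900 × 60 = 69° 37.194000′
Longitude is negative → W; |value| = 171.059758
Longitude: minutes = (171.059758 − 171) × 60 = 3.585480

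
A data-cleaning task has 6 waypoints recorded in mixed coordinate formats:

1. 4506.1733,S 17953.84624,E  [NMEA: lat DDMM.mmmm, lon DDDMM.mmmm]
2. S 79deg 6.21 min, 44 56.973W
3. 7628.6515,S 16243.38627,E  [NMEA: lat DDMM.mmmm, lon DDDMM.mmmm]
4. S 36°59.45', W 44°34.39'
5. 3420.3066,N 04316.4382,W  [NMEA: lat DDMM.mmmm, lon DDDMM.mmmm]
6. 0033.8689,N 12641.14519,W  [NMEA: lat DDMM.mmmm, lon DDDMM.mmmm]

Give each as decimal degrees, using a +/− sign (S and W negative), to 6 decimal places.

1. -45.102888, 179.897437
2. -79.103500, -44.949550
3. -76.477525, 162.723105
4. -36.990833, -44.573167
5. 34.338443, -43.273970
6. 0.564482, -126.685753

Point 1:
  Lat: split at 2 digits → 45° and 6.1733′; 45 + 6.1733/60 = 45.1028883
  S → negative
  Longitude: degrees = first 3 digits = 179, minutes = 53.84624; 179 + 53.84624/60 = 179.8974373
  E → positive
Point 2:
  Lat: 79 + 6.21/60 = 79.1035000
  S ⇒ negate
  Lon: 44 + 56.973/60 = 44.9495500
  hemisphere W, so the sign is −
Point 3:
  φ: degrees = first 2 digits = 76, minutes = 28.6515; 76 + 28.6515/60 = 76.4775250
  hemisphere S, so the sign is −
  Longitude: degrees = first 3 digits = 162, minutes = 43.38627; 162 + 43.38627/60 = 162.7231045
  E → positive
Point 4:
  Latitude: 59.45′ = 0.990833°; total 36.9908333
  S → negative
  Lon: 44 + 34.39/60 = 44.5731667
  W → negative
Point 5:
  Latitude: degrees = first 2 digits = 34, minutes = 20.3066; 34 + 20.3066/60 = 34.3384433
  N ⇒ keep positive
  Longitude: split at 3 digits → 043° and 16.4382′; 43 + 16.4382/60 = 43.2739700
  hemisphere W, so the sign is −
Point 6:
  φ: split at 2 digits → 00° and 33.8689′; 0 + 33.8689/60 = 0.5644817
  N → positive
  Longitude: degrees = first 3 digits = 126, minutes = 41.14519; 126 + 41.14519/60 = 126.6857532
  hemisphere W, so the sign is −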